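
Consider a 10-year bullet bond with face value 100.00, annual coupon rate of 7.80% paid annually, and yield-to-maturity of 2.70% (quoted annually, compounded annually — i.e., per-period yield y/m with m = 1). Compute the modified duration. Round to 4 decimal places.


Coupon per period c = face * coupon_rate / m = 7.800000
Periods per year m = 1; per-period yield y/m = 0.027000
Number of cashflows N = 10
Cashflows (t years, CF_t, discount factor 1/(1+y/m)^(m*t), PV):
  t = 1.0000: CF_t = 7.800000, DF = 0.973710, PV = 7.594937
  t = 2.0000: CF_t = 7.800000, DF = 0.948111, PV = 7.395265
  t = 3.0000: CF_t = 7.800000, DF = 0.923185, PV = 7.200842
  t = 4.0000: CF_t = 7.800000, DF = 0.898914, PV = 7.011531
  t = 5.0000: CF_t = 7.800000, DF = 0.875282, PV = 6.827196
  t = 6.0000: CF_t = 7.800000, DF = 0.852270, PV = 6.647708
  t = 7.0000: CF_t = 7.800000, DF = 0.829864, PV = 6.472939
  t = 8.0000: CF_t = 7.800000, DF = 0.808047, PV = 6.302764
  t = 9.0000: CF_t = 7.800000, DF = 0.786803, PV = 6.137063
  t = 10.0000: CF_t = 107.800000, DF = 0.766118, PV = 82.587501
Price P = sum_t PV_t = 144.177745
First compute Macaulay numerator sum_t t * PV_t:
  t * PV_t at t = 1.0000: 7.594937
  t * PV_t at t = 2.0000: 14.790529
  t * PV_t at t = 3.0000: 21.602526
  t * PV_t at t = 4.0000: 28.046122
  t * PV_t at t = 5.0000: 34.135981
  t * PV_t at t = 6.0000: 39.886249
  t * PV_t at t = 7.0000: 45.310571
  t * PV_t at t = 8.0000: 50.422113
  t * PV_t at t = 9.0000: 55.233571
  t * PV_t at t = 10.0000: 825.875010
Macaulay duration D = 1122.897608 / 144.177745 = 7.788287
Modified duration = D / (1 + y/m) = 7.788287 / (1 + 0.027000) = 7.583531

Answer: Modified duration = 7.5835


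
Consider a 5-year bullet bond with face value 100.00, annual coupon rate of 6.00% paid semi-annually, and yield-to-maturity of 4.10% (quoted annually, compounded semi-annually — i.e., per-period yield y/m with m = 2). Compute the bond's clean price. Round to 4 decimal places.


Answer: Price = 108.5112

Derivation:
Coupon per period c = face * coupon_rate / m = 3.000000
Periods per year m = 2; per-period yield y/m = 0.020500
Number of cashflows N = 10
Cashflows (t years, CF_t, discount factor 1/(1+y/m)^(m*t), PV):
  t = 0.5000: CF_t = 3.000000, DF = 0.979912, PV = 2.939735
  t = 1.0000: CF_t = 3.000000, DF = 0.960227, PV = 2.880681
  t = 1.5000: CF_t = 3.000000, DF = 0.940938, PV = 2.822814
  t = 2.0000: CF_t = 3.000000, DF = 0.922036, PV = 2.766109
  t = 2.5000: CF_t = 3.000000, DF = 0.903514, PV = 2.710542
  t = 3.0000: CF_t = 3.000000, DF = 0.885364, PV = 2.656093
  t = 3.5000: CF_t = 3.000000, DF = 0.867579, PV = 2.602736
  t = 4.0000: CF_t = 3.000000, DF = 0.850151, PV = 2.550452
  t = 4.5000: CF_t = 3.000000, DF = 0.833073, PV = 2.499218
  t = 5.0000: CF_t = 103.000000, DF = 0.816338, PV = 84.082794
Price P = sum_t PV_t = 108.511175


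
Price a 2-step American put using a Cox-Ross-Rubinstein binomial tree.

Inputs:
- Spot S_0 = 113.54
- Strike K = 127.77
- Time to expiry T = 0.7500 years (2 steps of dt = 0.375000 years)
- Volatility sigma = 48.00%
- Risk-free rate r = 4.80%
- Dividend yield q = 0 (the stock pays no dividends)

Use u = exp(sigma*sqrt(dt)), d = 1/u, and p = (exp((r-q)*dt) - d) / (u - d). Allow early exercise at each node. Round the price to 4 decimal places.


dt = T/N = 0.375000
u = exp(sigma*sqrt(dt)) = 1.341702; d = 1/u = 0.745322
p = (exp((r-q)*dt) - d) / (u - d) = 0.457495
Discount per step: exp(-r*dt) = 0.982161
Stock lattice S(k, i) with i counting down-moves:
  k=0: S(0,0) = 113.5400
  k=1: S(1,0) = 152.3368; S(1,1) = 84.6239
  k=2: S(2,0) = 204.3906; S(2,1) = 113.5400; S(2,2) = 63.0720
Terminal payoffs V(N, i) = max(K - S_T, 0):
  V(2,0) = 0.000000; V(2,1) = 14.230000; V(2,2) = 64.697954
Backward induction: V(k, i) = exp(-r*dt) * [p * V(k+1, i) + (1-p) * V(k+1, i+1)]; then take max(V_cont, immediate exercise) for American.
  V(1,0) = exp(-r*dt) * [p*0.000000 + (1-p)*14.230000] = 7.582128; exercise = 0.000000; V(1,0) = max -> 7.582128
  V(1,1) = exp(-r*dt) * [p*14.230000 + (1-p)*64.697954] = 40.866841; exercise = 43.146126; V(1,1) = max -> 43.146126
  V(0,0) = exp(-r*dt) * [p*7.582128 + (1-p)*43.146126] = 26.396330; exercise = 14.230000; V(0,0) = max -> 26.396330

Answer: Price = V(0,0) = 26.3963


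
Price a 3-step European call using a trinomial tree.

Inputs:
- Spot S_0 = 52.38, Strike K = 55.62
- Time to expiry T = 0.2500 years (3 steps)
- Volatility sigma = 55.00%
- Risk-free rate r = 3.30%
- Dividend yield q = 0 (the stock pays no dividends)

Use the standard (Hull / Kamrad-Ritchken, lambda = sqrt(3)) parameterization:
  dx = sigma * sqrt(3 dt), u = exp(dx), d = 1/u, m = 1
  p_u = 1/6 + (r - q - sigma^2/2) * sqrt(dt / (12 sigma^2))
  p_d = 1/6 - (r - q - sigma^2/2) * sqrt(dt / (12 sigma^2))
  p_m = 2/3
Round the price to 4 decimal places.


dt = T/N = 0.083333; dx = sigma*sqrt(3*dt) = 0.275000
u = exp(dx) = 1.316531; d = 1/u = 0.759572
p_u = 0.148750, p_m = 0.666667, p_d = 0.184583
Discount per step: exp(-r*dt) = 0.997254
Stock lattice S(k, j) with j the centered position index:
  k=0: S(0,+0) = 52.3800
  k=1: S(1,-1) = 39.7864; S(1,+0) = 52.3800; S(1,+1) = 68.9599
  k=2: S(2,-2) = 30.2206; S(2,-1) = 39.7864; S(2,+0) = 52.3800; S(2,+1) = 68.9599; S(2,+2) = 90.7878
  k=3: S(3,-3) = 22.9547; S(3,-2) = 30.2206; S(3,-1) = 39.7864; S(3,+0) = 52.3800; S(3,+1) = 68.9599; S(3,+2) = 90.7878; S(3,+3) = 119.5249
Terminal payoffs V(N, j) = max(S_T - K, 0):
  V(3,-3) = 0.000000; V(3,-2) = 0.000000; V(3,-1) = 0.000000; V(3,+0) = 0.000000; V(3,+1) = 13.339877; V(3,+2) = 35.167793; V(3,+3) = 63.904914
Backward induction: V(k, j) = exp(-r*dt) * [p_u * V(k+1, j+1) + p_m * V(k+1, j) + p_d * V(k+1, j-1)]
  V(2,-2) = exp(-r*dt) * [p_u*0.000000 + p_m*0.000000 + p_d*0.000000] = 0.000000
  V(2,-1) = exp(-r*dt) * [p_u*0.000000 + p_m*0.000000 + p_d*0.000000] = 0.000000
  V(2,+0) = exp(-r*dt) * [p_u*13.339877 + p_m*0.000000 + p_d*0.000000] = 1.978857
  V(2,+1) = exp(-r*dt) * [p_u*35.167793 + p_m*13.339877 + p_d*0.000000] = 14.085671
  V(2,+2) = exp(-r*dt) * [p_u*63.904914 + p_m*35.167793 + p_d*13.339877] = 35.316117
  V(1,-1) = exp(-r*dt) * [p_u*1.978857 + p_m*0.000000 + p_d*0.000000] = 0.293547
  V(1,+0) = exp(-r*dt) * [p_u*14.085671 + p_m*1.978857 + p_d*0.000000] = 3.405105
  V(1,+1) = exp(-r*dt) * [p_u*35.316117 + p_m*14.085671 + p_d*1.978857] = 14.967766
  V(0,+0) = exp(-r*dt) * [p_u*14.967766 + p_m*3.405105 + p_d*0.293547] = 4.538212

Answer: Price = V(0,0) = 4.5382


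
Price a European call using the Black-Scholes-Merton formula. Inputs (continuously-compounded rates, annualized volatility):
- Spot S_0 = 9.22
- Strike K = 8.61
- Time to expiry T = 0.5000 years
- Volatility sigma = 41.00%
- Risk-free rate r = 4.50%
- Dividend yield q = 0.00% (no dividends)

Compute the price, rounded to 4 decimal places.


Answer: Price = 1.4665

Derivation:
d1 = (ln(S/K) + (r - q + 0.5*sigma^2) * T) / (sigma * sqrt(T)) = 0.45867333
d2 = d1 - sigma * sqrt(T) = 0.16875955
exp(-rT) = 0.97775124; exp(-qT) = 1.00000000
C = S_0 * exp(-qT) * N(d1) - K * exp(-rT) * N(d2)
N(d1) = 0.67676562; N(d2) = 0.56700711
C = 9.2200 * 1.00000000 * 0.67676562 - 8.6100 * 0.97775124 * 0.56700711 = 1.4665


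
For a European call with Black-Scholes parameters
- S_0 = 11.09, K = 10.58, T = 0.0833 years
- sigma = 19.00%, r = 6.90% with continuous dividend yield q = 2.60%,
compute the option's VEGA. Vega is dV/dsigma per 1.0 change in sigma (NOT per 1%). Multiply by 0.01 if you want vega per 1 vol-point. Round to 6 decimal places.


d1 = 0.9512473325; d2 = 0.8964100277
phi(d1) = 0.2537579861; exp(-qT) = 0.9978365437; exp(-rT) = 0.9942687864
Vega = S * exp(-qT) * phi(d1) * sqrt(T) = 11.0900 * 0.9978365437 * 0.2537579861 * 0.2886173938 = 0.810463

Answer: Vega = 0.810463


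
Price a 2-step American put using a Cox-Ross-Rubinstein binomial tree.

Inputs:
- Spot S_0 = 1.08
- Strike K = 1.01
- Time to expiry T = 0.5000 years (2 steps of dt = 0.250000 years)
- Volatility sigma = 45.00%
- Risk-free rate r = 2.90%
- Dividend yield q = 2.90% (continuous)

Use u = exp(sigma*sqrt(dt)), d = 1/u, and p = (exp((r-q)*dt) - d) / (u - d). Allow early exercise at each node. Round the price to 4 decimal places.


dt = T/N = 0.250000
u = exp(sigma*sqrt(dt)) = 1.252323; d = 1/u = 0.798516
p = (exp((r-q)*dt) - d) / (u - d) = 0.443986
Discount per step: exp(-r*dt) = 0.992776
Stock lattice S(k, i) with i counting down-moves:
  k=0: S(0,0) = 1.0800
  k=1: S(1,0) = 1.3525; S(1,1) = 0.8624
  k=2: S(2,0) = 1.6938; S(2,1) = 1.0800; S(2,2) = 0.6886
Terminal payoffs V(N, i) = max(K - S_T, 0):
  V(2,0) = 0.000000; V(2,1) = 0.000000; V(2,2) = 0.321362
Backward induction: V(k, i) = exp(-r*dt) * [p * V(k+1, i) + (1-p) * V(k+1, i+1)]; then take max(V_cont, immediate exercise) for American.
  V(1,0) = exp(-r*dt) * [p*0.000000 + (1-p)*0.000000] = 0.000000; exercise = 0.000000; V(1,0) = max -> 0.000000
  V(1,1) = exp(-r*dt) * [p*0.000000 + (1-p)*0.321362] = 0.177391; exercise = 0.147602; V(1,1) = max -> 0.177391
  V(0,0) = exp(-r*dt) * [p*0.000000 + (1-p)*0.177391] = 0.097919; exercise = 0.000000; V(0,0) = max -> 0.097919

Answer: Price = V(0,0) = 0.0979


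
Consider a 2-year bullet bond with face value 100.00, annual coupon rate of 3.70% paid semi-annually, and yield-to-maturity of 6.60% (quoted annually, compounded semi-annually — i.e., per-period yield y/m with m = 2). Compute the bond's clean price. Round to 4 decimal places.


Coupon per period c = face * coupon_rate / m = 1.850000
Periods per year m = 2; per-period yield y/m = 0.033000
Number of cashflows N = 4
Cashflows (t years, CF_t, discount factor 1/(1+y/m)^(m*t), PV):
  t = 0.5000: CF_t = 1.850000, DF = 0.968054, PV = 1.790900
  t = 1.0000: CF_t = 1.850000, DF = 0.937129, PV = 1.733689
  t = 1.5000: CF_t = 1.850000, DF = 0.907192, PV = 1.678305
  t = 2.0000: CF_t = 101.850000, DF = 0.878211, PV = 89.445758
Price P = sum_t PV_t = 94.648651

Answer: Price = 94.6487


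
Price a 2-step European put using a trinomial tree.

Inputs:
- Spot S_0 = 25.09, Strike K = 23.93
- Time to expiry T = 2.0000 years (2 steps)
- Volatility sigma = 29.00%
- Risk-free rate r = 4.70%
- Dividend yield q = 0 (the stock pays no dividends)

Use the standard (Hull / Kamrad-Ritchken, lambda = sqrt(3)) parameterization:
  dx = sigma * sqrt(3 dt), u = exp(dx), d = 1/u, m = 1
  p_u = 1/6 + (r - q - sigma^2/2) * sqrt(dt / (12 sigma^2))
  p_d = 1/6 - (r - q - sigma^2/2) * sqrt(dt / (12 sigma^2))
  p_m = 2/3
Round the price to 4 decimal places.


dt = T/N = 1.000000; dx = sigma*sqrt(3*dt) = 0.502295
u = exp(dx) = 1.652509; d = 1/u = 0.605140
p_u = 0.171594, p_m = 0.666667, p_d = 0.161739
Discount per step: exp(-r*dt) = 0.954087
Stock lattice S(k, j) with j the centered position index:
  k=0: S(0,+0) = 25.0900
  k=1: S(1,-1) = 15.1830; S(1,+0) = 25.0900; S(1,+1) = 41.4615
  k=2: S(2,-2) = 9.1878; S(2,-1) = 15.1830; S(2,+0) = 25.0900; S(2,+1) = 41.4615; S(2,+2) = 68.5154
Terminal payoffs V(N, j) = max(K - S_T, 0):
  V(2,-2) = 14.742169; V(2,-1) = 8.747027; V(2,+0) = 0.000000; V(2,+1) = 0.000000; V(2,+2) = 0.000000
Backward induction: V(k, j) = exp(-r*dt) * [p_u * V(k+1, j+1) + p_m * V(k+1, j) + p_d * V(k+1, j-1)]
  V(1,-1) = exp(-r*dt) * [p_u*0.000000 + p_m*8.747027 + p_d*14.742169] = 7.838533
  V(1,+0) = exp(-r*dt) * [p_u*0.000000 + p_m*0.000000 + p_d*8.747027] = 1.349784
  V(1,+1) = exp(-r*dt) * [p_u*0.000000 + p_m*0.000000 + p_d*0.000000] = 0.000000
  V(0,+0) = exp(-r*dt) * [p_u*0.000000 + p_m*1.349784 + p_d*7.838533] = 2.068132

Answer: Price = V(0,0) = 2.0681


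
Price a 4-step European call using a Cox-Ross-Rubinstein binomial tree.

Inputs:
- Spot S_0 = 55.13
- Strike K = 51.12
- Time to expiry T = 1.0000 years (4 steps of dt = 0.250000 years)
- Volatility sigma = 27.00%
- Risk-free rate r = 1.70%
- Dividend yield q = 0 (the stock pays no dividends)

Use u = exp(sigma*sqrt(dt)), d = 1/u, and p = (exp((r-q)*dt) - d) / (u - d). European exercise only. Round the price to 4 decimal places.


dt = T/N = 0.250000
u = exp(sigma*sqrt(dt)) = 1.144537; d = 1/u = 0.873716
p = (exp((r-q)*dt) - d) / (u - d) = 0.482028
Discount per step: exp(-r*dt) = 0.995759
Stock lattice S(k, i) with i counting down-moves:
  k=0: S(0,0) = 55.1300
  k=1: S(1,0) = 63.0983; S(1,1) = 48.1680
  k=2: S(2,0) = 72.2183; S(2,1) = 55.1300; S(2,2) = 42.0851
  k=3: S(3,0) = 82.6565; S(3,1) = 63.0983; S(3,2) = 48.1680; S(3,3) = 36.7704
  k=4: S(4,0) = 94.6035; S(4,1) = 72.2183; S(4,2) = 55.1300; S(4,3) = 42.0851; S(4,4) = 32.1269
Terminal payoffs V(N, i) = max(S_T - K, 0):
  V(4,0) = 43.483458; V(4,1) = 21.098340; V(4,2) = 4.010000; V(4,3) = 0.000000; V(4,4) = 0.000000
Backward induction: V(k, i) = exp(-r*dt) * [p * V(k+1, i) + (1-p) * V(k+1, i+1)].
  V(3,0) = exp(-r*dt) * [p*43.483458 + (1-p)*21.098340] = 31.753346
  V(3,1) = exp(-r*dt) * [p*21.098340 + (1-p)*4.010000] = 12.195112
  V(3,2) = exp(-r*dt) * [p*4.010000 + (1-p)*0.000000] = 1.924733
  V(3,3) = exp(-r*dt) * [p*0.000000 + (1-p)*0.000000] = 0.000000
  V(2,0) = exp(-r*dt) * [p*31.753346 + (1-p)*12.195112] = 21.531019
  V(2,1) = exp(-r*dt) * [p*12.195112 + (1-p)*1.924733] = 6.846181
  V(2,2) = exp(-r*dt) * [p*1.924733 + (1-p)*0.000000] = 0.923840
  V(1,0) = exp(-r*dt) * [p*21.531019 + (1-p)*6.846181] = 13.865624
  V(1,1) = exp(-r*dt) * [p*6.846181 + (1-p)*0.923840] = 3.762547
  V(0,0) = exp(-r*dt) * [p*13.865624 + (1-p)*3.762547] = 8.595898

Answer: Price = V(0,0) = 8.5959


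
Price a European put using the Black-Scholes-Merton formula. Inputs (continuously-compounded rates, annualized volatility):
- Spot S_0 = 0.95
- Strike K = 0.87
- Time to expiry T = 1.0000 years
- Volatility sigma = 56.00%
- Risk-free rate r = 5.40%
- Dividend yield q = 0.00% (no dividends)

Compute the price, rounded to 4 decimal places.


d1 = (ln(S/K) + (r - q + 0.5*sigma^2) * T) / (sigma * sqrt(T)) = 0.53351567
d2 = d1 - sigma * sqrt(T) = -0.02648433
exp(-rT) = 0.94743211; exp(-qT) = 1.00000000
P = K * exp(-rT) * N(-d2) - S_0 * exp(-qT) * N(-d1)
N(-d1) = 0.29683833; N(-d2) = 0.51056449
P = 0.8700 * 0.94743211 * 0.51056449 - 0.9500 * 1.00000000 * 0.29683833 = 0.1388

Answer: Price = 0.1388


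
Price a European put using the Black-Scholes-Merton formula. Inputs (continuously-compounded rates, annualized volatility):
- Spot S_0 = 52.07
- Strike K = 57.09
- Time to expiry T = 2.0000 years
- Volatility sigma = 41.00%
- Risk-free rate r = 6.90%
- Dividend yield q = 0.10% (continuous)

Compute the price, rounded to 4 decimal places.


d1 = (ln(S/K) + (r - q + 0.5*sigma^2) * T) / (sigma * sqrt(T)) = 0.36572942
d2 = d1 - sigma * sqrt(T) = -0.21409814
exp(-rT) = 0.87109869; exp(-qT) = 0.99800200
P = K * exp(-rT) * N(-d2) - S_0 * exp(-qT) * N(-d1)
N(-d1) = 0.35728350; N(-d2) = 0.58476474
P = 57.0900 * 0.87109869 * 0.58476474 - 52.0700 * 0.99800200 * 0.35728350 = 10.5144

Answer: Price = 10.5144


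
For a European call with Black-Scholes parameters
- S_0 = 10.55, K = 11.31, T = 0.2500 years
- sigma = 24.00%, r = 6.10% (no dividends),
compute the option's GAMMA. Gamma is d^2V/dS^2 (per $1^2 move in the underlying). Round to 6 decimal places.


Answer: Gamma = 0.291748

Derivation:
d1 = -0.3925952517; d2 = -0.5125952517
phi(d1) = 0.3693524104; exp(-qT) = 1.0000000000; exp(-rT) = 0.9848656924
Gamma = exp(-qT) * phi(d1) / (S * sigma * sqrt(T)) = 1.0000000000 * 0.3693524104 / (10.5500 * 0.2400 * 0.5000000000) = 0.291748


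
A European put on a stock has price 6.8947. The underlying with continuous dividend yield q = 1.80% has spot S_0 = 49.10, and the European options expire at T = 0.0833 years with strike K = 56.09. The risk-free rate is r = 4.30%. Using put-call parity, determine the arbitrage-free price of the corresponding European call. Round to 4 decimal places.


Answer: Call price = 0.0317

Derivation:
Put-call parity: C - P = S_0 * exp(-qT) - K * exp(-rT).
S_0 * exp(-qT) = 49.1000 * 0.99850172 = 49.02643463
K * exp(-rT) = 56.0900 * 0.99642451 = 55.88945062
C = P + S*exp(-qT) - K*exp(-rT)
C = 6.8947 + 49.02643463 - 55.88945062 = 0.0317


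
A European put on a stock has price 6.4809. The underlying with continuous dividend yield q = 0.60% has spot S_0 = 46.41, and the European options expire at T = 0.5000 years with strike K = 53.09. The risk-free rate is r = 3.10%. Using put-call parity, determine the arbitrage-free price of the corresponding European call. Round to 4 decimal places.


Put-call parity: C - P = S_0 * exp(-qT) - K * exp(-rT).
S_0 * exp(-qT) = 46.4100 * 0.99700450 = 46.27097864
K * exp(-rT) = 53.0900 * 0.98461951 = 52.27344961
C = P + S*exp(-qT) - K*exp(-rT)
C = 6.4809 + 46.27097864 - 52.27344961 = 0.4784

Answer: Call price = 0.4784


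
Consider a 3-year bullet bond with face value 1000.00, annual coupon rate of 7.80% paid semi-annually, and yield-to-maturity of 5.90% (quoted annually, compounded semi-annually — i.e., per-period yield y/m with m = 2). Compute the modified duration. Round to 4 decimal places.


Answer: Modified duration = 2.6614

Derivation:
Coupon per period c = face * coupon_rate / m = 39.000000
Periods per year m = 2; per-period yield y/m = 0.029500
Number of cashflows N = 6
Cashflows (t years, CF_t, discount factor 1/(1+y/m)^(m*t), PV):
  t = 0.5000: CF_t = 39.000000, DF = 0.971345, PV = 37.882467
  t = 1.0000: CF_t = 39.000000, DF = 0.943512, PV = 36.796957
  t = 1.5000: CF_t = 39.000000, DF = 0.916476, PV = 35.742552
  t = 2.0000: CF_t = 39.000000, DF = 0.890214, PV = 34.718360
  t = 2.5000: CF_t = 39.000000, DF = 0.864706, PV = 33.723516
  t = 3.0000: CF_t = 1039.000000, DF = 0.839928, PV = 872.684861
Price P = sum_t PV_t = 1051.548713
First compute Macaulay numerator sum_t t * PV_t:
  t * PV_t at t = 0.5000: 18.941234
  t * PV_t at t = 1.0000: 36.796957
  t * PV_t at t = 1.5000: 53.613828
  t * PV_t at t = 2.0000: 69.436720
  t * PV_t at t = 2.5000: 84.308791
  t * PV_t at t = 3.0000: 2618.054582
Macaulay duration D = 2881.152111 / 1051.548713 = 2.739913
Modified duration = D / (1 + y/m) = 2.739913 / (1 + 0.029500) = 2.661402


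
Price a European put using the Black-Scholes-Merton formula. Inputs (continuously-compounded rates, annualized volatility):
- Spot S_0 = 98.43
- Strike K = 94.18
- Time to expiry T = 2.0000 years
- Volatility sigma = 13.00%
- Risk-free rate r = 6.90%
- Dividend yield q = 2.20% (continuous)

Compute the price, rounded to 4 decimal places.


Answer: Price = 2.1097

Derivation:
d1 = (ln(S/K) + (r - q + 0.5*sigma^2) * T) / (sigma * sqrt(T)) = 0.84329441
d2 = d1 - sigma * sqrt(T) = 0.65944665
exp(-rT) = 0.87109869; exp(-qT) = 0.95695396
P = K * exp(-rT) * N(-d2) - S_0 * exp(-qT) * N(-d1)
N(-d1) = 0.19953190; N(-d2) = 0.25480450
P = 94.1800 * 0.87109869 * 0.25480450 - 98.4300 * 0.95695396 * 0.19953190 = 2.1097


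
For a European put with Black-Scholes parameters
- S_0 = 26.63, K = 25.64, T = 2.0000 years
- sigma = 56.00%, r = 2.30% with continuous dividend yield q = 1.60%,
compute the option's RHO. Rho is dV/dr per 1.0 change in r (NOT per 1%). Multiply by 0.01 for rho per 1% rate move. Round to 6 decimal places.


Answer: Rho = -30.828297

Derivation:
d1 = 0.4614942102; d2 = -0.3304653847
phi(d1) = 0.3586432970; exp(-qT) = 0.9685065821; exp(-rT) = 0.9550419622
N(-d2) = 0.6294758281
Rho = -K*T*exp(-rT)*N(-d2) = -25.6400 * 2.0000 * 0.9550419622 * 0.6294758281 = -30.828297


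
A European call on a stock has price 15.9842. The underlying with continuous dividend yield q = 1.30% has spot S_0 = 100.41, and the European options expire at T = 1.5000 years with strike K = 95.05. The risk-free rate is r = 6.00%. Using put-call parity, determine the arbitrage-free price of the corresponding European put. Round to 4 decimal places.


Put-call parity: C - P = S_0 * exp(-qT) - K * exp(-rT).
S_0 * exp(-qT) = 100.4100 * 0.98068890 = 98.47097197
K * exp(-rT) = 95.0500 * 0.91393119 = 86.86915916
P = C - S*exp(-qT) + K*exp(-rT)
P = 15.9842 - 98.47097197 + 86.86915916 = 4.3824

Answer: Put price = 4.3824


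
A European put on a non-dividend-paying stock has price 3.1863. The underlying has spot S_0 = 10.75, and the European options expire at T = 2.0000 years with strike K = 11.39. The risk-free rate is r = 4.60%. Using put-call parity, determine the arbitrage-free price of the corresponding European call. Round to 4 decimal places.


Put-call parity: C - P = S_0 * exp(-qT) - K * exp(-rT).
S_0 * exp(-qT) = 10.7500 * 1.00000000 = 10.75000000
K * exp(-rT) = 11.3900 * 0.91210515 = 10.38887765
C = P + S*exp(-qT) - K*exp(-rT)
C = 3.1863 + 10.75000000 - 10.38887765 = 3.5474

Answer: Call price = 3.5474


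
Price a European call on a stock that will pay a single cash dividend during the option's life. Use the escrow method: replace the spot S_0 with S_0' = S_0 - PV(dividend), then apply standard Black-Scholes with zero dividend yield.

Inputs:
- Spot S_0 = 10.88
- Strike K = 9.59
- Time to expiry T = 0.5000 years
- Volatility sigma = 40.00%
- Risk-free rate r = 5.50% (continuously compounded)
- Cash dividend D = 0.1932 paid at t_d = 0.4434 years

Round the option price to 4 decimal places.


Answer: Price = 1.9336

Derivation:
PV(D) = D * exp(-r * t_d) = 0.1932 * 0.97590796 = 0.18854542
S_0' = S_0 - PV(D) = 10.8800 - 0.18854542 = 10.69145458
d1 = (ln(S_0'/K) + (r + sigma^2/2)*T) / (sigma*sqrt(T)) = 0.62304556
d2 = d1 - sigma*sqrt(T) = 0.34020285
exp(-rT) = 0.97287468
N(d1) = 0.73337271; N(d2) = 0.63314811
C = S_0' * N(d1) - K * exp(-rT) * N(d2) = 10.69145458 * 0.73337271 - 9.5900 * 0.97287468 * 0.63314811 = 1.9336


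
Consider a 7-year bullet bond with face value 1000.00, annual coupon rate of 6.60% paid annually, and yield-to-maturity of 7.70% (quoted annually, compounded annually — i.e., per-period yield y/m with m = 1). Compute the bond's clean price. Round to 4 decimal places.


Coupon per period c = face * coupon_rate / m = 66.000000
Periods per year m = 1; per-period yield y/m = 0.077000
Number of cashflows N = 7
Cashflows (t years, CF_t, discount factor 1/(1+y/m)^(m*t), PV):
  t = 1.0000: CF_t = 66.000000, DF = 0.928505, PV = 61.281337
  t = 2.0000: CF_t = 66.000000, DF = 0.862122, PV = 56.900034
  t = 3.0000: CF_t = 66.000000, DF = 0.800484, PV = 52.831973
  t = 4.0000: CF_t = 66.000000, DF = 0.743254, PV = 49.054756
  t = 5.0000: CF_t = 66.000000, DF = 0.690115, PV = 45.547592
  t = 6.0000: CF_t = 66.000000, DF = 0.640775, PV = 42.291172
  t = 7.0000: CF_t = 1066.000000, DF = 0.594963, PV = 634.230731
Price P = sum_t PV_t = 942.137595

Answer: Price = 942.1376


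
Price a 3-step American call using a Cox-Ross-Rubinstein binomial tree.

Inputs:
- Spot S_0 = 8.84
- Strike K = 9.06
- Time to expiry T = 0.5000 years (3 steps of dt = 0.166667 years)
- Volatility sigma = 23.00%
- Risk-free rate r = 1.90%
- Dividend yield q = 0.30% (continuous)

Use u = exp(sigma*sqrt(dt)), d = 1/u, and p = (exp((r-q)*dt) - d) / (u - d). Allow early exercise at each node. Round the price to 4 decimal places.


dt = T/N = 0.166667
u = exp(sigma*sqrt(dt)) = 1.098447; d = 1/u = 0.910376
p = (exp((r-q)*dt) - d) / (u - d) = 0.490741
Discount per step: exp(-r*dt) = 0.996838
Stock lattice S(k, i) with i counting down-moves:
  k=0: S(0,0) = 8.8400
  k=1: S(1,0) = 9.7103; S(1,1) = 8.0477
  k=2: S(2,0) = 10.6662; S(2,1) = 8.8400; S(2,2) = 7.3265
  k=3: S(3,0) = 11.7163; S(3,1) = 9.7103; S(3,2) = 8.0477; S(3,3) = 6.6698
Terminal payoffs V(N, i) = max(S_T - K, 0):
  V(3,0) = 2.656267; V(3,1) = 0.650269; V(3,2) = 0.000000; V(3,3) = 0.000000
Backward induction: V(k, i) = exp(-r*dt) * [p * V(k+1, i) + (1-p) * V(k+1, i+1)]; then take max(V_cont, immediate exercise) for American.
  V(2,0) = exp(-r*dt) * [p*2.656267 + (1-p)*0.650269] = 1.629526; exercise = 1.606213; V(2,0) = max -> 1.629526
  V(2,1) = exp(-r*dt) * [p*0.650269 + (1-p)*0.000000] = 0.318105; exercise = 0.000000; V(2,1) = max -> 0.318105
  V(2,2) = exp(-r*dt) * [p*0.000000 + (1-p)*0.000000] = 0.000000; exercise = 0.000000; V(2,2) = max -> 0.000000
  V(1,0) = exp(-r*dt) * [p*1.629526 + (1-p)*0.318105] = 0.958632; exercise = 0.650269; V(1,0) = max -> 0.958632
  V(1,1) = exp(-r*dt) * [p*0.318105 + (1-p)*0.000000] = 0.155613; exercise = 0.000000; V(1,1) = max -> 0.155613
  V(0,0) = exp(-r*dt) * [p*0.958632 + (1-p)*0.155613] = 0.547950; exercise = 0.000000; V(0,0) = max -> 0.547950

Answer: Price = V(0,0) = 0.5479


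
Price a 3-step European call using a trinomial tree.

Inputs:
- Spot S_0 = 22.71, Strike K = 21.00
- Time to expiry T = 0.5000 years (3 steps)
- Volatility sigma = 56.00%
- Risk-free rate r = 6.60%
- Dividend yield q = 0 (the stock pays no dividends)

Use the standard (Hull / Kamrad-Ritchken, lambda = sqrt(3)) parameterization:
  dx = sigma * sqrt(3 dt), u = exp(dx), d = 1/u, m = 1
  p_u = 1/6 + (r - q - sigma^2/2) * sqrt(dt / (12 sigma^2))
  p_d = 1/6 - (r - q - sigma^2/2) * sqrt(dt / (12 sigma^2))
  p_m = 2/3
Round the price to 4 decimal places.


Answer: Price = V(0,0) = 4.6410

Derivation:
dt = T/N = 0.166667; dx = sigma*sqrt(3*dt) = 0.395980
u = exp(dx) = 1.485839; d = 1/u = 0.673020
p_u = 0.147558, p_m = 0.666667, p_d = 0.185775
Discount per step: exp(-r*dt) = 0.989060
Stock lattice S(k, j) with j the centered position index:
  k=0: S(0,+0) = 22.7100
  k=1: S(1,-1) = 15.2843; S(1,+0) = 22.7100; S(1,+1) = 33.7434
  k=2: S(2,-2) = 10.2866; S(2,-1) = 15.2843; S(2,+0) = 22.7100; S(2,+1) = 33.7434; S(2,+2) = 50.1373
  k=3: S(3,-3) = 6.9231; S(3,-2) = 10.2866; S(3,-1) = 15.2843; S(3,+0) = 22.7100; S(3,+1) = 33.7434; S(3,+2) = 50.1373; S(3,+3) = 74.4959
Terminal payoffs V(N, j) = max(S_T - K, 0):
  V(3,-3) = 0.000000; V(3,-2) = 0.000000; V(3,-1) = 0.000000; V(3,+0) = 1.710000; V(3,+1) = 12.743410; V(3,+2) = 29.137285; V(3,+3) = 53.495949
Backward induction: V(k, j) = exp(-r*dt) * [p_u * V(k+1, j+1) + p_m * V(k+1, j) + p_d * V(k+1, j-1)]
  V(2,-2) = exp(-r*dt) * [p_u*0.000000 + p_m*0.000000 + p_d*0.000000] = 0.000000
  V(2,-1) = exp(-r*dt) * [p_u*1.710000 + p_m*0.000000 + p_d*0.000000] = 0.249564
  V(2,+0) = exp(-r*dt) * [p_u*12.743410 + p_m*1.710000 + p_d*0.000000] = 2.987349
  V(2,+1) = exp(-r*dt) * [p_u*29.137285 + p_m*12.743410 + p_d*1.710000] = 12.969271
  V(2,+2) = exp(-r*dt) * [p_u*53.495949 + p_m*29.137285 + p_d*12.743410] = 29.361265
  V(1,-1) = exp(-r*dt) * [p_u*2.987349 + p_m*0.249564 + p_d*0.000000] = 0.600541
  V(1,+0) = exp(-r*dt) * [p_u*12.969271 + p_m*2.987349 + p_d*0.249564] = 3.908418
  V(1,+1) = exp(-r*dt) * [p_u*29.361265 + p_m*12.969271 + p_d*2.987349] = 13.385591
  V(0,+0) = exp(-r*dt) * [p_u*13.385591 + p_m*3.908418 + p_d*0.600541] = 4.640995


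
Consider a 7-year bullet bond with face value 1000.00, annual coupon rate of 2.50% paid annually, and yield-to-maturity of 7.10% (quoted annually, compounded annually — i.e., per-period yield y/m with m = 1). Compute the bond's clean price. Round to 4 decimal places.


Coupon per period c = face * coupon_rate / m = 25.000000
Periods per year m = 1; per-period yield y/m = 0.071000
Number of cashflows N = 7
Cashflows (t years, CF_t, discount factor 1/(1+y/m)^(m*t), PV):
  t = 1.0000: CF_t = 25.000000, DF = 0.933707, PV = 23.342670
  t = 2.0000: CF_t = 25.000000, DF = 0.871808, PV = 21.795210
  t = 3.0000: CF_t = 25.000000, DF = 0.814013, PV = 20.350337
  t = 4.0000: CF_t = 25.000000, DF = 0.760050, PV = 19.001248
  t = 5.0000: CF_t = 25.000000, DF = 0.709664, PV = 17.741595
  t = 6.0000: CF_t = 25.000000, DF = 0.662618, PV = 16.565448
  t = 7.0000: CF_t = 1025.000000, DF = 0.618691, PV = 634.158137
Price P = sum_t PV_t = 752.954645

Answer: Price = 752.9546


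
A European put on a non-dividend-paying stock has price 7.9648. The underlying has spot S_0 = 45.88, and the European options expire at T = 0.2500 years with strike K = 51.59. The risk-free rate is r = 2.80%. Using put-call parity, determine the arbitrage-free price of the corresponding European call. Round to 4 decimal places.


Answer: Call price = 2.6147

Derivation:
Put-call parity: C - P = S_0 * exp(-qT) - K * exp(-rT).
S_0 * exp(-qT) = 45.8800 * 1.00000000 = 45.88000000
K * exp(-rT) = 51.5900 * 0.99302444 = 51.23013101
C = P + S*exp(-qT) - K*exp(-rT)
C = 7.9648 + 45.88000000 - 51.23013101 = 2.6147


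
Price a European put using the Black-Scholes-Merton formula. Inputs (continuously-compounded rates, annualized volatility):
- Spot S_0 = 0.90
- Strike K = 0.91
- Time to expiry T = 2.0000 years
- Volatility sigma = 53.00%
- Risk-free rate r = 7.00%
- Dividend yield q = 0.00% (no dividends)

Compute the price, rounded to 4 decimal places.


Answer: Price = 0.1961

Derivation:
d1 = (ln(S/K) + (r - q + 0.5*sigma^2) * T) / (sigma * sqrt(T)) = 0.54680723
d2 = d1 - sigma * sqrt(T) = -0.20272596
exp(-rT) = 0.86935824; exp(-qT) = 1.00000000
P = K * exp(-rT) * N(-d2) - S_0 * exp(-qT) * N(-d1)
N(-d1) = 0.29225559; N(-d2) = 0.58032538
P = 0.9100 * 0.86935824 * 0.58032538 - 0.9000 * 1.00000000 * 0.29225559 = 0.1961


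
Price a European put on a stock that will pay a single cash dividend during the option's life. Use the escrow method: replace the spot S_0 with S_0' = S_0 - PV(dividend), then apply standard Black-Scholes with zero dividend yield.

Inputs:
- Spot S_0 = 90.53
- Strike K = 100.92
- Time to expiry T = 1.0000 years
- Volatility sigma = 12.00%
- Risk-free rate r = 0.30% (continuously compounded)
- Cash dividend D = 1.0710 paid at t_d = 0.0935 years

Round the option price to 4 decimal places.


Answer: Price = 12.1434

Derivation:
PV(D) = D * exp(-r * t_d) = 1.0710 * 0.99971954 = 1.07069963
S_0' = S_0 - PV(D) = 90.5300 - 1.07069963 = 89.45930037
d1 = (ln(S_0'/K) + (r + sigma^2/2)*T) / (sigma*sqrt(T)) = -0.91953622
d2 = d1 - sigma*sqrt(T) = -1.03953622
exp(-rT) = 0.99700450
N(-d1) = 0.82109242; N(-d2) = 0.85072229
P = K * exp(-rT) * N(-d2) - S_0' * N(-d1) = 100.9200 * 0.99700450 * 0.85072229 - 89.45930037 * 0.82109242 = 12.1434


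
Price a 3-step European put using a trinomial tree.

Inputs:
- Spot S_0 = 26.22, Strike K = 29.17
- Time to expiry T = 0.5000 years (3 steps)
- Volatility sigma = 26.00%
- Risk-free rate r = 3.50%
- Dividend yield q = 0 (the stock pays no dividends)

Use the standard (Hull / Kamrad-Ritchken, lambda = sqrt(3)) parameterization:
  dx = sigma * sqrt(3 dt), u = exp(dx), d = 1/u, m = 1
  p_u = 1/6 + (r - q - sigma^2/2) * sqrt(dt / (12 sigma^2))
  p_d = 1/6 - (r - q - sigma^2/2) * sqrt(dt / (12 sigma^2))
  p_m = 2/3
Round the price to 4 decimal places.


dt = T/N = 0.166667; dx = sigma*sqrt(3*dt) = 0.183848
u = exp(dx) = 1.201833; d = 1/u = 0.832062
p_u = 0.167211, p_m = 0.666667, p_d = 0.166123
Discount per step: exp(-r*dt) = 0.994184
Stock lattice S(k, j) with j the centered position index:
  k=0: S(0,+0) = 26.2200
  k=1: S(1,-1) = 21.8167; S(1,+0) = 26.2200; S(1,+1) = 31.5121
  k=2: S(2,-2) = 18.1528; S(2,-1) = 21.8167; S(2,+0) = 26.2200; S(2,+1) = 31.5121; S(2,+2) = 37.8722
  k=3: S(3,-3) = 15.1043; S(3,-2) = 18.1528; S(3,-1) = 21.8167; S(3,+0) = 26.2200; S(3,+1) = 31.5121; S(3,+2) = 37.8722; S(3,+3) = 45.5161
Terminal payoffs V(N, j) = max(K - S_T, 0):
  V(3,-3) = 14.065704; V(3,-2) = 11.017161; V(3,-1) = 7.353322; V(3,+0) = 2.950000; V(3,+1) = 0.000000; V(3,+2) = 0.000000; V(3,+3) = 0.000000
Backward induction: V(k, j) = exp(-r*dt) * [p_u * V(k+1, j+1) + p_m * V(k+1, j) + p_d * V(k+1, j-1)]
  V(2,-2) = exp(-r*dt) * [p_u*7.353322 + p_m*11.017161 + p_d*14.065704] = 10.847499
  V(2,-1) = exp(-r*dt) * [p_u*2.950000 + p_m*7.353322 + p_d*11.017161] = 7.183660
  V(2,+0) = exp(-r*dt) * [p_u*0.000000 + p_m*2.950000 + p_d*7.353322] = 3.169677
  V(2,+1) = exp(-r*dt) * [p_u*0.000000 + p_m*0.000000 + p_d*2.950000] = 0.487212
  V(2,+2) = exp(-r*dt) * [p_u*0.000000 + p_m*0.000000 + p_d*0.000000] = 0.000000
  V(1,-1) = exp(-r*dt) * [p_u*3.169677 + p_m*7.183660 + p_d*10.847499] = 7.079707
  V(1,+0) = exp(-r*dt) * [p_u*0.487212 + p_m*3.169677 + p_d*7.183660] = 3.368249
  V(1,+1) = exp(-r*dt) * [p_u*0.000000 + p_m*0.487212 + p_d*3.169677] = 0.846411
  V(0,+0) = exp(-r*dt) * [p_u*0.846411 + p_m*3.368249 + p_d*7.079707] = 3.542404

Answer: Price = V(0,0) = 3.5424


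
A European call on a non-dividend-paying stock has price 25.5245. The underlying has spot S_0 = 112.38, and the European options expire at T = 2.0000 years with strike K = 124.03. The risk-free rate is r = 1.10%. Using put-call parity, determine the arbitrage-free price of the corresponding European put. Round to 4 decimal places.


Answer: Put price = 34.4756

Derivation:
Put-call parity: C - P = S_0 * exp(-qT) - K * exp(-rT).
S_0 * exp(-qT) = 112.3800 * 1.00000000 = 112.38000000
K * exp(-rT) = 124.0300 * 0.97824024 = 121.33113635
P = C - S*exp(-qT) + K*exp(-rT)
P = 25.5245 - 112.38000000 + 121.33113635 = 34.4756


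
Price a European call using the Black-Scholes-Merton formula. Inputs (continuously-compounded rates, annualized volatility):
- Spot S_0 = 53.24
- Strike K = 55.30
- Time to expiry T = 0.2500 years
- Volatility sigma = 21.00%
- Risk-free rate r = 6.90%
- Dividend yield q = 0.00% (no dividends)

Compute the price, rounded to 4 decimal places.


Answer: Price = 1.7390

Derivation:
d1 = (ln(S/K) + (r - q + 0.5*sigma^2) * T) / (sigma * sqrt(T)) = -0.14476586
d2 = d1 - sigma * sqrt(T) = -0.24976586
exp(-rT) = 0.98289793; exp(-qT) = 1.00000000
C = S_0 * exp(-qT) * N(d1) - K * exp(-rT) * N(d2)
N(d1) = 0.44244787; N(d2) = 0.40138421
C = 53.2400 * 1.00000000 * 0.44244787 - 55.3000 * 0.98289793 * 0.40138421 = 1.7390


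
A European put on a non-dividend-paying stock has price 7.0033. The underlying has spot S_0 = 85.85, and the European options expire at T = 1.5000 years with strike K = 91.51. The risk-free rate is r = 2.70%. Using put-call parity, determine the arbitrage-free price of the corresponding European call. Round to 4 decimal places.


Answer: Call price = 4.9754

Derivation:
Put-call parity: C - P = S_0 * exp(-qT) - K * exp(-rT).
S_0 * exp(-qT) = 85.8500 * 1.00000000 = 85.85000000
K * exp(-rT) = 91.5100 * 0.96030916 = 87.87789164
C = P + S*exp(-qT) - K*exp(-rT)
C = 7.0033 + 85.85000000 - 87.87789164 = 4.9754


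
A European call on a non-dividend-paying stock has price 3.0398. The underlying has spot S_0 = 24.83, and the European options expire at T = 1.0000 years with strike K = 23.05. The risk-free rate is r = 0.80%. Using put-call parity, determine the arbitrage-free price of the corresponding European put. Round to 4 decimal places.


Put-call parity: C - P = S_0 * exp(-qT) - K * exp(-rT).
S_0 * exp(-qT) = 24.8300 * 1.00000000 = 24.83000000
K * exp(-rT) = 23.0500 * 0.99203191 = 22.86633564
P = C - S*exp(-qT) + K*exp(-rT)
P = 3.0398 - 24.83000000 + 22.86633564 = 1.0761

Answer: Put price = 1.0761


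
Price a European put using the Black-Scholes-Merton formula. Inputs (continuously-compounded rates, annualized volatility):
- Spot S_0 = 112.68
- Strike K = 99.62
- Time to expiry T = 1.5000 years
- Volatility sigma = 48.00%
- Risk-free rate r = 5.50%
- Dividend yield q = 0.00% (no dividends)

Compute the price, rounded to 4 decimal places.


d1 = (ln(S/K) + (r - q + 0.5*sigma^2) * T) / (sigma * sqrt(T)) = 0.64382286
d2 = d1 - sigma * sqrt(T) = 0.05594532
exp(-rT) = 0.92081144; exp(-qT) = 1.00000000
P = K * exp(-rT) * N(-d2) - S_0 * exp(-qT) * N(-d1)
N(-d1) = 0.25984516; N(-d2) = 0.47769268
P = 99.6200 * 0.92081144 * 0.47769268 - 112.6800 * 1.00000000 * 0.25984516 = 14.5400

Answer: Price = 14.5400


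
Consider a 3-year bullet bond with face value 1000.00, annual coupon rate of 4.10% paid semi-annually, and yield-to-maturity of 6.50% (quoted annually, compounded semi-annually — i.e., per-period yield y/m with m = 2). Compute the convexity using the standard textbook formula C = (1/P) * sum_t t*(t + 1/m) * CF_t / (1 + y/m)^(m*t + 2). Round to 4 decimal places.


Coupon per period c = face * coupon_rate / m = 20.500000
Periods per year m = 2; per-period yield y/m = 0.032500
Number of cashflows N = 6
Cashflows (t years, CF_t, discount factor 1/(1+y/m)^(m*t), PV):
  t = 0.5000: CF_t = 20.500000, DF = 0.968523, PV = 19.854722
  t = 1.0000: CF_t = 20.500000, DF = 0.938037, PV = 19.229755
  t = 1.5000: CF_t = 20.500000, DF = 0.908510, PV = 18.624460
  t = 2.0000: CF_t = 20.500000, DF = 0.879913, PV = 18.038218
  t = 2.5000: CF_t = 20.500000, DF = 0.852216, PV = 17.470429
  t = 3.0000: CF_t = 1020.500000, DF = 0.825391, PV = 842.311339
Price P = sum_t PV_t = 935.528921
Convexity numerator sum_t t*(t + 1/m) * CF_t / (1+y/m)^(m*t + 2):
  t = 0.5000: term = 9.312230
  t = 1.0000: term = 27.057326
  t = 1.5000: term = 52.411286
  t = 2.0000: term = 84.602560
  t = 2.5000: term = 122.909288
  t = 3.0000: term = 8296.249902
Convexity = (1/P) * sum = 8592.542591 / 935.528921 = 9.184689

Answer: Convexity = 9.1847


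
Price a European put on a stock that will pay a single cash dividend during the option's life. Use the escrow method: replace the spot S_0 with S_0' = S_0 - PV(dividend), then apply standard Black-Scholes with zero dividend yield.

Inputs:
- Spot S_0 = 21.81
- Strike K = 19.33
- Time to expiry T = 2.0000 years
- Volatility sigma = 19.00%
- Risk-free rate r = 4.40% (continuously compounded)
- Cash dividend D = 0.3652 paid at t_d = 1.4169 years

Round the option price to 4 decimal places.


PV(D) = D * exp(-r * t_d) = 0.3652 * 0.93956000 = 0.34312731
S_0' = S_0 - PV(D) = 21.8100 - 0.34312731 = 21.46687269
d1 = (ln(S_0'/K) + (r + sigma^2/2)*T) / (sigma*sqrt(T)) = 0.85207353
d2 = d1 - sigma*sqrt(T) = 0.58337295
exp(-rT) = 0.91576088
N(-d1) = 0.19708664; N(-d2) = 0.27982113
P = K * exp(-rT) * N(-d2) - S_0' * N(-d1) = 19.3300 * 0.91576088 * 0.27982113 - 21.46687269 * 0.19708664 = 0.7225

Answer: Price = 0.7225


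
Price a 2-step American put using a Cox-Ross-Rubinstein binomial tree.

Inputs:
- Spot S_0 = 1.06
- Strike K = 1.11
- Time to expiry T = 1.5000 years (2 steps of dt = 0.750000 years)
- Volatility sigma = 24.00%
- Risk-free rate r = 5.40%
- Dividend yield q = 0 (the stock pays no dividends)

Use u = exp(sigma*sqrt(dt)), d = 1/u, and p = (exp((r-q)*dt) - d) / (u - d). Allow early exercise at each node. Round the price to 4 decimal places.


dt = T/N = 0.750000
u = exp(sigma*sqrt(dt)) = 1.231024; d = 1/u = 0.812332
p = (exp((r-q)*dt) - d) / (u - d) = 0.546940
Discount per step: exp(-r*dt) = 0.960309
Stock lattice S(k, i) with i counting down-moves:
  k=0: S(0,0) = 1.0600
  k=1: S(1,0) = 1.3049; S(1,1) = 0.8611
  k=2: S(2,0) = 1.6063; S(2,1) = 1.0600; S(2,2) = 0.6995
Terminal payoffs V(N, i) = max(K - S_T, 0):
  V(2,0) = 0.000000; V(2,1) = 0.050000; V(2,2) = 0.410524
Backward induction: V(k, i) = exp(-r*dt) * [p * V(k+1, i) + (1-p) * V(k+1, i+1)]; then take max(V_cont, immediate exercise) for American.
  V(1,0) = exp(-r*dt) * [p*0.000000 + (1-p)*0.050000] = 0.021754; exercise = 0.000000; V(1,0) = max -> 0.021754
  V(1,1) = exp(-r*dt) * [p*0.050000 + (1-p)*0.410524] = 0.204871; exercise = 0.248928; V(1,1) = max -> 0.248928
  V(0,0) = exp(-r*dt) * [p*0.021754 + (1-p)*0.248928] = 0.119729; exercise = 0.050000; V(0,0) = max -> 0.119729

Answer: Price = V(0,0) = 0.1197


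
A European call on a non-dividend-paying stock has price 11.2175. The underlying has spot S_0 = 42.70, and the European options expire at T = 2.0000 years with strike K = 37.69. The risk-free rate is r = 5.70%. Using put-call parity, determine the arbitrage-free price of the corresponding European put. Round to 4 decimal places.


Put-call parity: C - P = S_0 * exp(-qT) - K * exp(-rT).
S_0 * exp(-qT) = 42.7000 * 1.00000000 = 42.70000000
K * exp(-rT) = 37.6900 * 0.89225796 = 33.62920236
P = C - S*exp(-qT) + K*exp(-rT)
P = 11.2175 - 42.70000000 + 33.62920236 = 2.1467

Answer: Put price = 2.1467


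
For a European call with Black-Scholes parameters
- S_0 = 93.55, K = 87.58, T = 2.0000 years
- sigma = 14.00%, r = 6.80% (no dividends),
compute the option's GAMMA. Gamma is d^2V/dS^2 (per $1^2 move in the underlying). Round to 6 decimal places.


d1 = 1.1189631025; d2 = 0.9209732038
phi(d1) = 0.2133166184; exp(-qT) = 1.0000000000; exp(-rT) = 0.8728426325
Gamma = exp(-qT) * phi(d1) / (S * sigma * sqrt(T)) = 1.0000000000 * 0.2133166184 / (93.5500 * 0.1400 * 1.4142135624) = 0.011517

Answer: Gamma = 0.011517


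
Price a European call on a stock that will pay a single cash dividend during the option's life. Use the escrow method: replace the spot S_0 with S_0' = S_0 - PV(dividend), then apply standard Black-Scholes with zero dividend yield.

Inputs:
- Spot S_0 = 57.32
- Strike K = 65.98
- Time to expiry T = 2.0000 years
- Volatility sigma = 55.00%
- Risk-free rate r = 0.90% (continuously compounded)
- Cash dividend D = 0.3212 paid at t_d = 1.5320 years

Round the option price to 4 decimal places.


Answer: Price = 14.7700

Derivation:
PV(D) = D * exp(-r * t_d) = 0.3212 * 0.98630662 = 0.31680169
S_0' = S_0 - PV(D) = 57.3200 - 0.31680169 = 57.00319831
d1 = (ln(S_0'/K) + (r + sigma^2/2)*T) / (sigma*sqrt(T)) = 0.22403163
d2 = d1 - sigma*sqrt(T) = -0.55378583
exp(-rT) = 0.98216103
N(d1) = 0.58863365; N(d2) = 0.28986271
C = S_0' * N(d1) - K * exp(-rT) * N(d2) = 57.00319831 * 0.58863365 - 65.9800 * 0.98216103 * 0.28986271 = 14.7700
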